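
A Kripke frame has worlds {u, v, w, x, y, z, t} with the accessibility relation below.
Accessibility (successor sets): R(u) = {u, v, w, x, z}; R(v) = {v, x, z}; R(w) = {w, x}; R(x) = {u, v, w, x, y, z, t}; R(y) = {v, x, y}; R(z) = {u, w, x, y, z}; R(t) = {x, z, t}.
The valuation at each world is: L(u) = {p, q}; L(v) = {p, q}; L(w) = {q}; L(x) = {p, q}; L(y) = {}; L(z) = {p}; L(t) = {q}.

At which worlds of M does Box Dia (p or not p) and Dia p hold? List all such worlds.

Let φ = Box Dia (p or not p) and Dia p. Evaluate φ at each world:
  u (successors {u, v, w, x, z}): φ is true.
  v (successors {v, x, z}): φ is true.
  w (successors {w, x}): φ is true.
  x (successors {u, v, w, x, y, z, t}): φ is true.
  y (successors {v, x, y}): φ is true.
  z (successors {u, w, x, y, z}): φ is true.
  t (successors {x, z, t}): φ is true.
For instance, at z:
  At z: Box Dia (p or not p) is true, Dia p is true, so Box Dia (p or not p) and Dia p is true.
    At z: Box Dia (p or not p) requires Dia (p or not p) at every successor {u, w, x, y, z}.
      At u: Dia (p or not p) is true.
      At w: Dia (p or not p) is true.
      At x: Dia (p or not p) is true.
      At y: Dia (p or not p) is true.
      At z: Dia (p or not p) is true.
    So Box Dia (p or not p) is true at z.
    At z: Dia p requires p at some successor in {u, w, x, y, z}.
      p holds at u, so Dia p is true at z.
Satisfying worlds: {u, v, w, x, y, z, t}

u, v, w, x, y, z, t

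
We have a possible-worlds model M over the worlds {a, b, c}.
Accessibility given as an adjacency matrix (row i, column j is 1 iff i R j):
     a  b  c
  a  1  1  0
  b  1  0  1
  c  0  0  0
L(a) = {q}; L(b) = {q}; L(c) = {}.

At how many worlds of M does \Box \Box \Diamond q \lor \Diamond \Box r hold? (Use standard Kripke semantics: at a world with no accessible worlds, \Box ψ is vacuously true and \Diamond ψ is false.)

Recall that \Box ψ holds at a world iff ψ holds at every accessible world, and \Diamond ψ holds iff ψ holds at some accessible world.
Let φ = \Box \Box \Diamond q \lor \Diamond \Box r. Evaluate φ at each world:
  a (successors {a, b}): φ is false.
  b (successors {a, c}): φ is true.
  c (successors ∅): φ is true.
For instance, at a:
  At a: \Box \Box \Diamond q is false, \Diamond \Box r is false, so \Box \Box \Diamond q \lor \Diamond \Box r is false.
    At a: \Box \Box \Diamond q requires \Box \Diamond q at every successor {a, b}.
      \Box \Diamond q fails at b, so \Box \Box \Diamond q is false at a.
    At a: \Diamond \Box r requires \Box r at some successor in {a, b}.
      At a: \Box r is false.
      At b: \Box r is false.
    So \Diamond \Box r is false at a.
Satisfying worlds: {b, c}

2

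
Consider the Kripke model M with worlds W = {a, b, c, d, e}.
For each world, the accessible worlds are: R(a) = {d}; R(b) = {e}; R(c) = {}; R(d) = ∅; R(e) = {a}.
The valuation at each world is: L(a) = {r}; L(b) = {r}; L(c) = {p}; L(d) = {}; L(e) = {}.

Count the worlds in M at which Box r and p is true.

1

Let φ = Box r and p. Evaluate φ at each world:
  a (successors {d}): φ is false.
  b (successors {e}): φ is false.
  c (successors ∅): φ is true.
  d (successors ∅): φ is false.
  e (successors {a}): φ is false.
For instance, at b:
  At b: Box r is false, p is false, so Box r and p is false.
    At b: Box r requires r at every successor {e}.
      r fails at e, so Box r is false at b.
Satisfying worlds: {c}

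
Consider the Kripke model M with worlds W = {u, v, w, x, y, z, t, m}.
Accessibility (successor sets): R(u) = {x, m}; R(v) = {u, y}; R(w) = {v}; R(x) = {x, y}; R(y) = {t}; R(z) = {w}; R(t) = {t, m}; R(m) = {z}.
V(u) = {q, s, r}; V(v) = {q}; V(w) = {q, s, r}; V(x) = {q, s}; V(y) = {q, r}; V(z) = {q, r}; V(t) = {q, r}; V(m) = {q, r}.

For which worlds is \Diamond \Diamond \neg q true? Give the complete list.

Let φ = \Diamond \Diamond \neg q. Evaluate φ at each world:
  u (successors {x, m}): φ is false.
  v (successors {u, y}): φ is false.
  w (successors {v}): φ is false.
  x (successors {x, y}): φ is false.
  y (successors {t}): φ is false.
  z (successors {w}): φ is false.
  t (successors {t, m}): φ is false.
  m (successors {z}): φ is false.
For instance, at z:
  At z: \Diamond \Diamond \neg q requires \Diamond \neg q at some successor in {w}.
    At w: \Diamond \neg q is false.
  So \Diamond \Diamond \neg q is false at z.
Satisfying worlds: none.

none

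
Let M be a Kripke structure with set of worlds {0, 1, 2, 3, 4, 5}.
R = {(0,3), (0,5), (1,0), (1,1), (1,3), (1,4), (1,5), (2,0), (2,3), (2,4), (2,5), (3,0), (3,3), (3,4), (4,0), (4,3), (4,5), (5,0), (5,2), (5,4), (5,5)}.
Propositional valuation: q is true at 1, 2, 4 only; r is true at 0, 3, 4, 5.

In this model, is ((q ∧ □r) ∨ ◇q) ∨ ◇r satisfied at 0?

Yes

Recall that □ψ holds at a world iff ψ holds at every accessible world, and ◇ψ holds iff ψ holds at some accessible world.
At 0: (q ∧ □r) ∨ ◇q is false, ◇r is true, so ((q ∧ □r) ∨ ◇q) ∨ ◇r is true.
  At 0: q ∧ □r is false, ◇q is false, so (q ∧ □r) ∨ ◇q is false.
    At 0: q is false, □r is true, so q ∧ □r is false.
      At 0: □r requires r at every successor {3, 5}.
        At 3: r is true.
        At 5: r is true.
      So □r is true at 0.
    At 0: ◇q requires q at some successor in {3, 5}.
      At 3: q is false.
      At 5: q is false.
    So ◇q is false at 0.
  At 0: ◇r requires r at some successor in {3, 5}.
    r holds at 3, so ◇r is true at 0.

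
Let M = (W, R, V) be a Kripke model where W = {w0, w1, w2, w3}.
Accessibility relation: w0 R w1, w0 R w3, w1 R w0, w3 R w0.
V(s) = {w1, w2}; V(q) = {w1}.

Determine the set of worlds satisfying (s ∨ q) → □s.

w0, w2, w3

Let φ = (s ∨ q) → □s. Evaluate φ at each world:
  w0 (successors {w1, w3}): φ is true.
  w1 (successors {w0}): φ is false.
  w2 (successors ∅): φ is true.
  w3 (successors {w0}): φ is true.
For instance, at w3:
  At w3: s ∨ q is false, □s is false, so (s ∨ q) → □s is true.
    At w3: □s requires s at every successor {w0}.
      s fails at w0, so □s is false at w3.
Satisfying worlds: {w0, w2, w3}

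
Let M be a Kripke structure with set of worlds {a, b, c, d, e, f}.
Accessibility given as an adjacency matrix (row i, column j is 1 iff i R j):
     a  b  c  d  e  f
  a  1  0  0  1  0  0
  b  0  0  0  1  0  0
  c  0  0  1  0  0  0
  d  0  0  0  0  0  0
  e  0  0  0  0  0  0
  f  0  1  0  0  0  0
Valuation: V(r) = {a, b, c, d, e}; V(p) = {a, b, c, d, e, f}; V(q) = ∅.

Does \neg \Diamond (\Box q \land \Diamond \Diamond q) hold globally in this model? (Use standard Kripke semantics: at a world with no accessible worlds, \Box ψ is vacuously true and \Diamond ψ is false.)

Recall that \Box ψ holds at a world iff ψ holds at every accessible world, and \Diamond ψ holds iff ψ holds at some accessible world.
Let φ = \neg \Diamond (\Box q \land \Diamond \Diamond q). Evaluate φ at each world:
  a (successors {a, d}): φ is true.
  b (successors {d}): φ is true.
  c (successors {c}): φ is true.
  d (successors ∅): φ is true.
  e (successors ∅): φ is true.
  f (successors {b}): φ is true.
For instance, at c:
  At c: \Diamond (\Box q \land \Diamond \Diamond q) is false, so \neg \Diamond (\Box q \land \Diamond \Diamond q) is true.
    At c: \Diamond (\Box q \land \Diamond \Diamond q) requires \Box q \land \Diamond \Diamond q at some successor in {c}.
      At c: \Box q \land \Diamond \Diamond q is false.
    So \Diamond (\Box q \land \Diamond \Diamond q) is false at c.

Yes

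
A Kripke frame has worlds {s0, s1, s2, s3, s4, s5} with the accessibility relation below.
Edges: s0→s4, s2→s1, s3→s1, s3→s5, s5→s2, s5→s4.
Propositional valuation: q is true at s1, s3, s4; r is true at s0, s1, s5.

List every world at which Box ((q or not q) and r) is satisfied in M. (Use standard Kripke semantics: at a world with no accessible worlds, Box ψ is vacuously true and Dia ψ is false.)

Recall that Box ψ holds at a world iff ψ holds at every accessible world, and Dia ψ holds iff ψ holds at some accessible world.
Let φ = Box ((q or not q) and r). Evaluate φ at each world:
  s0 (successors {s4}): φ is false.
  s1 (successors ∅): φ is true.
  s2 (successors {s1}): φ is true.
  s3 (successors {s1, s5}): φ is true.
  s4 (successors ∅): φ is true.
  s5 (successors {s2, s4}): φ is false.
For instance, at s0:
  At s0: Box ((q or not q) and r) requires (q or not q) and r at every successor {s4}.
    (q or not q) and r fails at s4, so Box ((q or not q) and r) is false at s0.
Satisfying worlds: {s1, s2, s3, s4}

s1, s2, s3, s4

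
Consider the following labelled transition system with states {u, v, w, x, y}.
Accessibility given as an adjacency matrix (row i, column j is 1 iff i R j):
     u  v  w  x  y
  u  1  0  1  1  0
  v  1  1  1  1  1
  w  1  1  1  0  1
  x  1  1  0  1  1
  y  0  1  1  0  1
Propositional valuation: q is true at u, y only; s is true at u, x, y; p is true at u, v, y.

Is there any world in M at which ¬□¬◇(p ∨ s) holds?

Let φ = ¬□¬◇(p ∨ s). Evaluate φ at each world:
  u (successors {u, w, x}): φ is true.
  v (successors {u, v, w, x, y}): φ is true.
  w (successors {u, v, w, y}): φ is true.
  x (successors {u, v, x, y}): φ is true.
  y (successors {v, w, y}): φ is true.
Detail at u (witness):
  At u: □¬◇(p ∨ s) is false, so ¬□¬◇(p ∨ s) is true.
    At u: □¬◇(p ∨ s) requires ¬◇(p ∨ s) at every successor {u, w, x}.
      ¬◇(p ∨ s) fails at u, so □¬◇(p ∨ s) is false at u.

Yes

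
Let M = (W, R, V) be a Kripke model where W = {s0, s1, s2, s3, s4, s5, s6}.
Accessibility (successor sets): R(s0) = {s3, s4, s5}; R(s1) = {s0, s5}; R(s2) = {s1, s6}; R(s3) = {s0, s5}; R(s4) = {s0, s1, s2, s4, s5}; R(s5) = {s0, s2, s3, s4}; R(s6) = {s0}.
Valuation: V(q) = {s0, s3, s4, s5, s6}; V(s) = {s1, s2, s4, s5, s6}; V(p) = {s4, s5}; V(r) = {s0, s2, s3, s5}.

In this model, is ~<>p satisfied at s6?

At s6: <>p is false, so ~<>p is true.
  At s6: <>p requires p at some successor in {s0}.
    At s0: p is false.
  So <>p is false at s6.

Yes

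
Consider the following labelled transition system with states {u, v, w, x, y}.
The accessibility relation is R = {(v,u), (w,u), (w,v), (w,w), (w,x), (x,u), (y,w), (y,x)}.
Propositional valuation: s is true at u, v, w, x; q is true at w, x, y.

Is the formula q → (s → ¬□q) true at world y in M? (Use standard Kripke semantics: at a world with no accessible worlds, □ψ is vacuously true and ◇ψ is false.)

At y: q is true, s → ¬□q is true, so q → (s → ¬□q) is true.
  At y: s is false, ¬□q is false, so s → ¬□q is true.
    At y: □q is true, so ¬□q is false.
      At y: □q requires q at every successor {w, x}.
        At w: q is true.
        At x: q is true.
      So □q is true at y.

Yes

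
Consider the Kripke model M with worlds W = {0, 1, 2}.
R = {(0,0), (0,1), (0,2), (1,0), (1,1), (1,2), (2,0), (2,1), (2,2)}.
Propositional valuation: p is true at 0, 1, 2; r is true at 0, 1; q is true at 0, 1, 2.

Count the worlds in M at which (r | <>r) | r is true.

3

Let φ = (r | <>r) | r. Evaluate φ at each world:
  0 (successors {0, 1, 2}): φ is true.
  1 (successors {0, 1, 2}): φ is true.
  2 (successors {0, 1, 2}): φ is true.
For instance, at 1:
  At 1: r | <>r is true, r is true, so (r | <>r) | r is true.
    At 1: r is true, <>r is true, so r | <>r is true.
      At 1: <>r requires r at some successor in {0, 1, 2}.
        r holds at 0, so <>r is true at 1.
Satisfying worlds: {0, 1, 2}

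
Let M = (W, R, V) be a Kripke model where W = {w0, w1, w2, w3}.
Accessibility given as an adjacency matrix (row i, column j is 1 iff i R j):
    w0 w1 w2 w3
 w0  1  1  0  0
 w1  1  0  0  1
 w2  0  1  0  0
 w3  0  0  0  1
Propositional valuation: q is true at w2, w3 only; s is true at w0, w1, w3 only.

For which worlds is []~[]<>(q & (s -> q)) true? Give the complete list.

w0, w2

Recall that []ψ holds at a world iff ψ holds at every accessible world, and <>ψ holds iff ψ holds at some accessible world.
Let φ = []~[]<>(q & (s -> q)). Evaluate φ at each world:
  w0 (successors {w0, w1}): φ is true.
  w1 (successors {w0, w3}): φ is false.
  w2 (successors {w1}): φ is true.
  w3 (successors {w3}): φ is false.
For instance, at w0:
  At w0: []~[]<>(q & (s -> q)) requires ~[]<>(q & (s -> q)) at every successor {w0, w1}.
      At w0: []<>(q & (s -> q)) is false, so ~[]<>(q & (s -> q)) is true.
      At w1: []<>(q & (s -> q)) is false, so ~[]<>(q & (s -> q)) is true.
  So []~[]<>(q & (s -> q)) is true at w0.
Satisfying worlds: {w0, w2}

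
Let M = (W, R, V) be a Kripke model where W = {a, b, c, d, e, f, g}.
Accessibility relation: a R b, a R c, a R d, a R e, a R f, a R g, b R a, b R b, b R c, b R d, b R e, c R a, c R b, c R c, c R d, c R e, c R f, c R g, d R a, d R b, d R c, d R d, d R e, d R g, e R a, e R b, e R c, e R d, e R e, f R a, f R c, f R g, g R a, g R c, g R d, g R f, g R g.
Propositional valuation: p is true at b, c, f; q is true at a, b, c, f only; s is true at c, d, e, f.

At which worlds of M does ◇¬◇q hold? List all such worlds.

none

Let φ = ◇¬◇q. Evaluate φ at each world:
  a (successors {b, c, d, e, f, g}): φ is false.
  b (successors {a, b, c, d, e}): φ is false.
  c (successors {a, b, c, d, e, f, g}): φ is false.
  d (successors {a, b, c, d, e, g}): φ is false.
  e (successors {a, b, c, d, e}): φ is false.
  f (successors {a, c, g}): φ is false.
  g (successors {a, c, d, f, g}): φ is false.
For instance, at d:
  At d: ◇¬◇q requires ¬◇q at some successor in {a, b, c, d, e, g}.
    At a: ¬◇q is false.
    At b: ¬◇q is false.
    At c: ¬◇q is false.
    At d: ¬◇q is false.
    At e: ¬◇q is false.
    At g: ¬◇q is false.
  So ◇¬◇q is false at d.
Satisfying worlds: none.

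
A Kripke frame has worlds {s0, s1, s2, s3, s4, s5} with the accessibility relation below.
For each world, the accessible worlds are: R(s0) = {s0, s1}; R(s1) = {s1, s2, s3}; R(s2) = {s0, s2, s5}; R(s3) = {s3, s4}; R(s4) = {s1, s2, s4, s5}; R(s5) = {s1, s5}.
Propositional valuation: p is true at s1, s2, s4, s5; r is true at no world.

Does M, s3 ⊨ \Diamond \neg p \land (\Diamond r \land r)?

Recall that \Diamond ψ holds at a world iff ψ holds at some accessible world.
At s3: \Diamond \neg p is true, \Diamond r \land r is false, so \Diamond \neg p \land (\Diamond r \land r) is false.
  At s3: \Diamond \neg p requires \neg p at some successor in {s3, s4}.
    \neg p holds at s3, so \Diamond \neg p is true at s3.
  At s3: \Diamond r is false, r is false, so \Diamond r \land r is false.
    At s3: \Diamond r requires r at some successor in {s3, s4}.
      At s3: r is false.
      At s4: r is false.
    So \Diamond r is false at s3.

No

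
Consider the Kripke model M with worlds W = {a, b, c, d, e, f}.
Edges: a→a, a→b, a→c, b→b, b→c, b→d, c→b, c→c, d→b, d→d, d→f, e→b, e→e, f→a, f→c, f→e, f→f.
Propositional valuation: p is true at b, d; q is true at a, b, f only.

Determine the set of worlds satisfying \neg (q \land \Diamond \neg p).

c, d, e

Recall that \Diamond ψ holds at a world iff ψ holds at some accessible world.
Let φ = \neg (q \land \Diamond \neg p). Evaluate φ at each world:
  a (successors {a, b, c}): φ is false.
  b (successors {b, c, d}): φ is false.
  c (successors {b, c}): φ is true.
  d (successors {b, d, f}): φ is true.
  e (successors {b, e}): φ is true.
  f (successors {a, c, e, f}): φ is false.
For instance, at a:
  At a: q \land \Diamond \neg p is true, so \neg (q \land \Diamond \neg p) is false.
    At a: q is true, \Diamond \neg p is true, so q \land \Diamond \neg p is true.
      At a: \Diamond \neg p requires \neg p at some successor in {a, b, c}.
        \neg p holds at a, so \Diamond \neg p is true at a.
Satisfying worlds: {c, d, e}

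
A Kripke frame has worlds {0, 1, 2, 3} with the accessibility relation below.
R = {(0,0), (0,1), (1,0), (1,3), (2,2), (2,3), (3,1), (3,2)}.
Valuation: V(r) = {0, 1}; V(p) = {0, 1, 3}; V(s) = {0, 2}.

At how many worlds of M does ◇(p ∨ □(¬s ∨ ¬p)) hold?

4

Let φ = ◇(p ∨ □(¬s ∨ ¬p)). Evaluate φ at each world:
  0 (successors {0, 1}): φ is true.
  1 (successors {0, 3}): φ is true.
  2 (successors {2, 3}): φ is true.
  3 (successors {1, 2}): φ is true.
For instance, at 1:
  At 1: ◇(p ∨ □(¬s ∨ ¬p)) requires p ∨ □(¬s ∨ ¬p) at some successor in {0, 3}.
    p ∨ □(¬s ∨ ¬p) holds at 0, so ◇(p ∨ □(¬s ∨ ¬p)) is true at 1.
      At 0: p is true, □(¬s ∨ ¬p) is false, so p ∨ □(¬s ∨ ¬p) is true.
Satisfying worlds: {0, 1, 2, 3}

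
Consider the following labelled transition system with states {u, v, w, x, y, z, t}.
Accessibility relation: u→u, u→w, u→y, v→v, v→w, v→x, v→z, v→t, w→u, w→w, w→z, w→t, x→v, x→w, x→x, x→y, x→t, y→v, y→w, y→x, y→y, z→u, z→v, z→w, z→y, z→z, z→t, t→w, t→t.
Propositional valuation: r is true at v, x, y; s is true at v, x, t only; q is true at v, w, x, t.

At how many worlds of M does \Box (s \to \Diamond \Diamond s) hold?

Let φ = \Box (s \to \Diamond \Diamond s). Evaluate φ at each world:
  u (successors {u, w, y}): φ is true.
  v (successors {v, w, x, z, t}): φ is true.
  w (successors {u, w, z, t}): φ is true.
  x (successors {v, w, x, y, t}): φ is true.
  y (successors {v, w, x, y}): φ is true.
  z (successors {u, v, w, y, z, t}): φ is true.
  t (successors {w, t}): φ is true.
For instance, at z:
  At z: \Box (s \to \Diamond \Diamond s) requires s \to \Diamond \Diamond s at every successor {u, v, w, y, z, t}.
    At u: s \to \Diamond \Diamond s is true.
    At v: s \to \Diamond \Diamond s is true.
    At w: s \to \Diamond \Diamond s is true.
    At y: s \to \Diamond \Diamond s is true.
    At z: s \to \Diamond \Diamond s is true.
    At t: s \to \Diamond \Diamond s is true.
  So \Box (s \to \Diamond \Diamond s) is true at z.
Satisfying worlds: {u, v, w, x, y, z, t}

7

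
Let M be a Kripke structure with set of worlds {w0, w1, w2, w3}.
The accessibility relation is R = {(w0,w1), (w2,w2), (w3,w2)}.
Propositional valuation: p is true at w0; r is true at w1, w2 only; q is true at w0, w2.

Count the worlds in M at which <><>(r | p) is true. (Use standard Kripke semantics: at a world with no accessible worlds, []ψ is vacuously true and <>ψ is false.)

2

Let φ = <><>(r | p). Evaluate φ at each world:
  w0 (successors {w1}): φ is false.
  w1 (successors ∅): φ is false.
  w2 (successors {w2}): φ is true.
  w3 (successors {w2}): φ is true.
For instance, at w3:
  At w3: <><>(r | p) requires <>(r | p) at some successor in {w2}.
    <>(r | p) holds at w2, so <><>(r | p) is true at w3.
      At w2: <>(r | p) requires r | p at some successor in {w2}.
        r | p holds at w2, so <>(r | p) is true at w2.
Satisfying worlds: {w2, w3}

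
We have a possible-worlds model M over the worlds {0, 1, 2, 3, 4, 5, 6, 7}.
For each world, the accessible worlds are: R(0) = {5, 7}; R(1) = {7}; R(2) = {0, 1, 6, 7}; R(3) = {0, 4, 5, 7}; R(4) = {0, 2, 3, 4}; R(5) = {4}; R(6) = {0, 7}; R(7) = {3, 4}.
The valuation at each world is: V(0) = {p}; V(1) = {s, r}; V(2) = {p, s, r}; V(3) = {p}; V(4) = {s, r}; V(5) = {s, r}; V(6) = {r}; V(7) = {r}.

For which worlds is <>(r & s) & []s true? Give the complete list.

Let φ = <>(r & s) & []s. Evaluate φ at each world:
  0 (successors {5, 7}): φ is false.
  1 (successors {7}): φ is false.
  2 (successors {0, 1, 6, 7}): φ is false.
  3 (successors {0, 4, 5, 7}): φ is false.
  4 (successors {0, 2, 3, 4}): φ is false.
  5 (successors {4}): φ is true.
  6 (successors {0, 7}): φ is false.
  7 (successors {3, 4}): φ is false.
For instance, at 7:
  At 7: <>(r & s) is true, []s is false, so <>(r & s) & []s is false.
    At 7: <>(r & s) requires r & s at some successor in {3, 4}.
      r & s holds at 4, so <>(r & s) is true at 7.
    At 7: []s requires s at every successor {3, 4}.
      s fails at 3, so []s is false at 7.
Satisfying worlds: {5}

5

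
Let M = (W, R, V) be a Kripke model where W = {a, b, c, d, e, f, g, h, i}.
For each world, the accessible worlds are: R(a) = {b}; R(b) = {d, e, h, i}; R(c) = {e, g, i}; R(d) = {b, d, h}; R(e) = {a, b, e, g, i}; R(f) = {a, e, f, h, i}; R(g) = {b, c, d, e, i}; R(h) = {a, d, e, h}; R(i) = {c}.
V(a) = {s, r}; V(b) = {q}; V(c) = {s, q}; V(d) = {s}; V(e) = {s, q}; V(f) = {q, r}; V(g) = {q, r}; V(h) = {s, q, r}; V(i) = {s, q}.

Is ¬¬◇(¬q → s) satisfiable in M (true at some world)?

Let φ = ¬¬◇(¬q → s). Evaluate φ at each world:
  a (successors {b}): φ is true.
  b (successors {d, e, h, i}): φ is true.
  c (successors {e, g, i}): φ is true.
  d (successors {b, d, h}): φ is true.
  e (successors {a, b, e, g, i}): φ is true.
  f (successors {a, e, f, h, i}): φ is true.
  g (successors {b, c, d, e, i}): φ is true.
  h (successors {a, d, e, h}): φ is true.
  i (successors {c}): φ is true.
Detail at a (witness):
  At a: ¬◇(¬q → s) is false, so ¬¬◇(¬q → s) is true.
    At a: ◇(¬q → s) is true, so ¬◇(¬q → s) is false.
      At a: ◇(¬q → s) requires ¬q → s at some successor in {b}.
        ¬q → s holds at b, so ◇(¬q → s) is true at a.

Yes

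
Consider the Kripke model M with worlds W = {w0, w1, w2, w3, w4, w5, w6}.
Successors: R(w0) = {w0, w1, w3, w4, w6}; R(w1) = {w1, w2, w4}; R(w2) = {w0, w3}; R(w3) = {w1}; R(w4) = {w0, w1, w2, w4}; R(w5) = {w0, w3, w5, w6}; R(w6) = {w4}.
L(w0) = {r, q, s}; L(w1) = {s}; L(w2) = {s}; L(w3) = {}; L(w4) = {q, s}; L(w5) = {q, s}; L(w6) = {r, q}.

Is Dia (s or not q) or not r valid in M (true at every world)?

Yes

Let φ = Dia (s or not q) or not r. Evaluate φ at each world:
  w0 (successors {w0, w1, w3, w4, w6}): φ is true.
  w1 (successors {w1, w2, w4}): φ is true.
  w2 (successors {w0, w3}): φ is true.
  w3 (successors {w1}): φ is true.
  w4 (successors {w0, w1, w2, w4}): φ is true.
  w5 (successors {w0, w3, w5, w6}): φ is true.
  w6 (successors {w4}): φ is true.
For instance, at w3:
  At w3: Dia (s or not q) is true, not r is true, so Dia (s or not q) or not r is true.
    At w3: Dia (s or not q) requires s or not q at some successor in {w1}.
      s or not q holds at w1, so Dia (s or not q) is true at w3.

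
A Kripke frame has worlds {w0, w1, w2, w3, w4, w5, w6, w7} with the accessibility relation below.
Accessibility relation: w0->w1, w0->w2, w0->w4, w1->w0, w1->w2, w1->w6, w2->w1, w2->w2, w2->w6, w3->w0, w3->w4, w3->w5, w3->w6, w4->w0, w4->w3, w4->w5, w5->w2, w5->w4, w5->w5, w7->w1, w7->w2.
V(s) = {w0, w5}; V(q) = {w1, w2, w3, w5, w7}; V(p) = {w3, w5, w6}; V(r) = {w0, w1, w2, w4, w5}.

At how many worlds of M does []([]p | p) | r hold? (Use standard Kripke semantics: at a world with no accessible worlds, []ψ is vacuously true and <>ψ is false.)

Recall that []ψ holds at a world iff ψ holds at every accessible world, and <>ψ holds iff ψ holds at some accessible world.
Let φ = []([]p | p) | r. Evaluate φ at each world:
  w0 (successors {w1, w2, w4}): φ is true.
  w1 (successors {w0, w2, w6}): φ is true.
  w2 (successors {w1, w2, w6}): φ is true.
  w3 (successors {w0, w4, w5, w6}): φ is false.
  w4 (successors {w0, w3, w5}): φ is true.
  w5 (successors {w2, w4, w5}): φ is true.
  w6 (successors ∅): φ is true.
  w7 (successors {w1, w2}): φ is false.
For instance, at w7:
  At w7: []([]p | p) is false, r is false, so []([]p | p) | r is false.
    At w7: []([]p | p) requires []p | p at every successor {w1, w2}.
      []p | p fails at w1, so []([]p | p) is false at w7.
Satisfying worlds: {w0, w1, w2, w4, w5, w6}

6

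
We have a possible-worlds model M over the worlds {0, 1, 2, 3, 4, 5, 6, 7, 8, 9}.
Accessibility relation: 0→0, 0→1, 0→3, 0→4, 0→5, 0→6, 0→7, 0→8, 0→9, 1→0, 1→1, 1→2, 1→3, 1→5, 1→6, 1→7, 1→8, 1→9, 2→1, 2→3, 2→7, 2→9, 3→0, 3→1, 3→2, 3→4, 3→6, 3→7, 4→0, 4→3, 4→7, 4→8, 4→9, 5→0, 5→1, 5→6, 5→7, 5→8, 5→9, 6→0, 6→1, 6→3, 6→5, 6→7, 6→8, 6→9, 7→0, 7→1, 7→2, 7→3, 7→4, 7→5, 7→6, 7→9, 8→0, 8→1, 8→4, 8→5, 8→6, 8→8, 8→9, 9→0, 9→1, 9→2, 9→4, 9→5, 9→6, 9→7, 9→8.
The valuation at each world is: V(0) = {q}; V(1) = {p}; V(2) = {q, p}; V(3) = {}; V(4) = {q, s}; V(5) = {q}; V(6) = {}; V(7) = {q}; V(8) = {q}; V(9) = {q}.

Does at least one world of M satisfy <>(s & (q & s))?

Yes

Let φ = <>(s & (q & s)). Evaluate φ at each world:
  0 (successors {0, 1, 3, 4, 5, 6, 7, 8, 9}): φ is true.
  1 (successors {0, 1, 2, 3, 5, 6, 7, 8, 9}): φ is false.
  2 (successors {1, 3, 7, 9}): φ is false.
  3 (successors {0, 1, 2, 4, 6, 7}): φ is true.
  4 (successors {0, 3, 7, 8, 9}): φ is false.
  5 (successors {0, 1, 6, 7, 8, 9}): φ is false.
  6 (successors {0, 1, 3, 5, 7, 8, 9}): φ is false.
  7 (successors {0, 1, 2, 3, 4, 5, 6, 9}): φ is true.
  8 (successors {0, 1, 4, 5, 6, 8, 9}): φ is true.
  9 (successors {0, 1, 2, 4, 5, 6, 7, 8}): φ is true.
Detail at 0 (witness):
  At 0: <>(s & (q & s)) requires s & (q & s) at some successor in {0, 1, 3, 4, 5, 6, 7, 8, 9}.
    s & (q & s) holds at 4, so <>(s & (q & s)) is true at 0.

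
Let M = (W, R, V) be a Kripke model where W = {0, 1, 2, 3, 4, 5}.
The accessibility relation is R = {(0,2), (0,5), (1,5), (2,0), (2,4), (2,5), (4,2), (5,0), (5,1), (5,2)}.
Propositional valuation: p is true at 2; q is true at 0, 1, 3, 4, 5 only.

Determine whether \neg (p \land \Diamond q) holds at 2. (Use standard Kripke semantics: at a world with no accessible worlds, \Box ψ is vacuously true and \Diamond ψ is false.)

No

At 2: p \land \Diamond q is true, so \neg (p \land \Diamond q) is false.
  At 2: p is true, \Diamond q is true, so p \land \Diamond q is true.
    At 2: \Diamond q requires q at some successor in {0, 4, 5}.
      q holds at 0, so \Diamond q is true at 2.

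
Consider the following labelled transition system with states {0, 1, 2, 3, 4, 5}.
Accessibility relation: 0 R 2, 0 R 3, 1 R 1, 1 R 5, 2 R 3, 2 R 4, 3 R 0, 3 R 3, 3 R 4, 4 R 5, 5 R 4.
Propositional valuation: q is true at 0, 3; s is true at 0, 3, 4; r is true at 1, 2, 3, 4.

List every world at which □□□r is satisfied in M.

Let φ = □□□r. Evaluate φ at each world:
  0 (successors {2, 3}): φ is false.
  1 (successors {1, 5}): φ is false.
  2 (successors {3, 4}): φ is false.
  3 (successors {0, 3, 4}): φ is false.
  4 (successors {5}): φ is false.
  5 (successors {4}): φ is true.
For instance, at 4:
  At 4: □□□r requires □□r at every successor {5}.
    □□r fails at 5, so □□□r is false at 4.
      At 5: □□r requires □r at every successor {4}.
        □r fails at 4, so □□r is false at 5.
Satisfying worlds: {5}

5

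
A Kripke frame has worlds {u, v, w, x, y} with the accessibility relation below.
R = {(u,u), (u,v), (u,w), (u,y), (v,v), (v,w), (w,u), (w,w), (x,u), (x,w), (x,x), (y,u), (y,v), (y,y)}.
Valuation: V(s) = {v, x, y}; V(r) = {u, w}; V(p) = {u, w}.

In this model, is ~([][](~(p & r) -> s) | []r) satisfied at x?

No

Recall that []ψ holds at a world iff ψ holds at every accessible world, and <>ψ holds iff ψ holds at some accessible world.
At x: [][](~(p & r) -> s) | []r is true, so ~([][](~(p & r) -> s) | []r) is false.
  At x: [][](~(p & r) -> s) is true, []r is false, so [][](~(p & r) -> s) | []r is true.
    At x: [][](~(p & r) -> s) requires [](~(p & r) -> s) at every successor {u, w, x}.
      At u: [](~(p & r) -> s) is true.
      At w: [](~(p & r) -> s) is true.
      At x: [](~(p & r) -> s) is true.
    So [][](~(p & r) -> s) is true at x.
    At x: []r requires r at every successor {u, w, x}.
      r fails at x, so []r is false at x.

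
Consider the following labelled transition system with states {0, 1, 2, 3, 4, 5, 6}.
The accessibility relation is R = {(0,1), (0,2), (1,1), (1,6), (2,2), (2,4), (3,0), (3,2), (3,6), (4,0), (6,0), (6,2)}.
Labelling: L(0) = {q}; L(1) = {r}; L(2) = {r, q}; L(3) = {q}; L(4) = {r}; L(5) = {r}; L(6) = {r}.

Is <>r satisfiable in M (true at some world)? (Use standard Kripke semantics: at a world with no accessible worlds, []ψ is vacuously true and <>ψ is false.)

Let φ = <>r. Evaluate φ at each world:
  0 (successors {1, 2}): φ is true.
  1 (successors {1, 6}): φ is true.
  2 (successors {2, 4}): φ is true.
  3 (successors {0, 2, 6}): φ is true.
  4 (successors {0}): φ is false.
  5 (successors ∅): φ is false.
  6 (successors {0, 2}): φ is true.
Detail at 0 (witness):
  At 0: <>r requires r at some successor in {1, 2}.
    r holds at 1, so <>r is true at 0.

Yes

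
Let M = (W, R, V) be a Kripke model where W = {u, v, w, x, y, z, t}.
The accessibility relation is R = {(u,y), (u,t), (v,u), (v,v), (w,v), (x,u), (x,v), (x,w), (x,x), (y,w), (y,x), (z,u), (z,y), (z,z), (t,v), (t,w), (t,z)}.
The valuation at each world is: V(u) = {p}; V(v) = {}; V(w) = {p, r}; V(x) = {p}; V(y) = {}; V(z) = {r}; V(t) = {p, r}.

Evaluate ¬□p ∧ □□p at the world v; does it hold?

No

At v: ¬□p is true, □□p is false, so ¬□p ∧ □□p is false.
  At v: □p is false, so ¬□p is true.
    At v: □p requires p at every successor {u, v}.
      p fails at v, so □p is false at v.
  At v: □□p requires □p at every successor {u, v}.
    □p fails at u, so □□p is false at v.
      At u: □p requires p at every successor {y, t}.
        p fails at y, so □p is false at u.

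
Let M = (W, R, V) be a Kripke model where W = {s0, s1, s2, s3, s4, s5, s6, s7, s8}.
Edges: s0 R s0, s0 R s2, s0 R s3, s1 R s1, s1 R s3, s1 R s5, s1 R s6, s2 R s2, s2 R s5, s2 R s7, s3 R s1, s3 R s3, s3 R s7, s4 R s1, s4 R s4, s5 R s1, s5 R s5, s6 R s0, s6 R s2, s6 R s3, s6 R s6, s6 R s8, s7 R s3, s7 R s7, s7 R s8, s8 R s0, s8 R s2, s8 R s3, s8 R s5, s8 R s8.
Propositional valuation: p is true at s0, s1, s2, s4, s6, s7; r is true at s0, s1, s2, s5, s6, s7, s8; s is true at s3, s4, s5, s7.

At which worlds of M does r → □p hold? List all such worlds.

Recall that □ψ holds at a world iff ψ holds at every accessible world, and ◇ψ holds iff ψ holds at some accessible world.
Let φ = r → □p. Evaluate φ at each world:
  s0 (successors {s0, s2, s3}): φ is false.
  s1 (successors {s1, s3, s5, s6}): φ is false.
  s2 (successors {s2, s5, s7}): φ is false.
  s3 (successors {s1, s3, s7}): φ is true.
  s4 (successors {s1, s4}): φ is true.
  s5 (successors {s1, s5}): φ is false.
  s6 (successors {s0, s2, s3, s6, s8}): φ is false.
  s7 (successors {s3, s7, s8}): φ is false.
  s8 (successors {s0, s2, s3, s5, s8}): φ is false.
For instance, at s7:
  At s7: r is true, □p is false, so r → □p is false.
    At s7: □p requires p at every successor {s3, s7, s8}.
      p fails at s3, so □p is false at s7.
Satisfying worlds: {s3, s4}

s3, s4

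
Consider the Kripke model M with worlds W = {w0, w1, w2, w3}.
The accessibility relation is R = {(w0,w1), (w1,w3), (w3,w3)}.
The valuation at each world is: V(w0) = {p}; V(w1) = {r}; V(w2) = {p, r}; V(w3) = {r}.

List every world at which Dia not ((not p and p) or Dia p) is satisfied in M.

w0, w1, w3

Let φ = Dia not ((not p and p) or Dia p). Evaluate φ at each world:
  w0 (successors {w1}): φ is true.
  w1 (successors {w3}): φ is true.
  w2 (successors ∅): φ is false.
  w3 (successors {w3}): φ is true.
For instance, at w3:
  At w3: Dia not ((not p and p) or Dia p) requires not ((not p and p) or Dia p) at some successor in {w3}.
    not ((not p and p) or Dia p) holds at w3, so Dia not ((not p and p) or Dia p) is true at w3.
      At w3: (not p and p) or Dia p is false, so not ((not p and p) or Dia p) is true.
Satisfying worlds: {w0, w1, w3}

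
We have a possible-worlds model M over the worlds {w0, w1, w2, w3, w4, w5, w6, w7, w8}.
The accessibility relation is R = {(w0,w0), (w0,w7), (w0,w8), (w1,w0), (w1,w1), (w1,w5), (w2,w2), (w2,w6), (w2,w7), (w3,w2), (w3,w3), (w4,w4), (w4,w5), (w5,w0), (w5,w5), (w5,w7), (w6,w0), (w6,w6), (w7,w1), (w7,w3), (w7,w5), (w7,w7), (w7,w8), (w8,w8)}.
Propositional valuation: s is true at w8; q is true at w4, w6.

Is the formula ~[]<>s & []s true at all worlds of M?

Let φ = ~[]<>s & []s. Evaluate φ at each world:
  w0 (successors {w0, w7, w8}): φ is false.
  w1 (successors {w0, w1, w5}): φ is false.
  w2 (successors {w2, w6, w7}): φ is false.
  w3 (successors {w2, w3}): φ is false.
  w4 (successors {w4, w5}): φ is false.
  w5 (successors {w0, w5, w7}): φ is false.
  w6 (successors {w0, w6}): φ is false.
  w7 (successors {w1, w3, w5, w7, w8}): φ is false.
  w8 (successors {w8}): φ is false.
Detail at w0 (counterexample):
  At w0: ~[]<>s is false, []s is false, so ~[]<>s & []s is false.
    At w0: []<>s is true, so ~[]<>s is false.
      At w0: []<>s requires <>s at every successor {w0, w7, w8}.
        At w0: <>s is true.
        At w7: <>s is true.
        At w8: <>s is true.
      So []<>s is true at w0.
    At w0: []s requires s at every successor {w0, w7, w8}.
      s fails at w0, so []s is false at w0.

No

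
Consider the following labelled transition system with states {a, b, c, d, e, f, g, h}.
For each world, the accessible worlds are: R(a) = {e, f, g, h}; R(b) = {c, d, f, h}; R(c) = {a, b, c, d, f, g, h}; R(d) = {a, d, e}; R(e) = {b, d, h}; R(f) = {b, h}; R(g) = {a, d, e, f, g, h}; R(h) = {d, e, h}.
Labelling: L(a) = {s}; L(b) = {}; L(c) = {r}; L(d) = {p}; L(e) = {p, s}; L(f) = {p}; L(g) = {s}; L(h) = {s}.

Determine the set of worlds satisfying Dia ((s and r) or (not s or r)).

a, b, c, d, e, f, g, h

Let φ = Dia ((s and r) or (not s or r)). Evaluate φ at each world:
  a (successors {e, f, g, h}): φ is true.
  b (successors {c, d, f, h}): φ is true.
  c (successors {a, b, c, d, f, g, h}): φ is true.
  d (successors {a, d, e}): φ is true.
  e (successors {b, d, h}): φ is true.
  f (successors {b, h}): φ is true.
  g (successors {a, d, e, f, g, h}): φ is true.
  h (successors {d, e, h}): φ is true.
For instance, at f:
  At f: Dia ((s and r) or (not s or r)) requires (s and r) or (not s or r) at some successor in {b, h}.
    (s and r) or (not s or r) holds at b, so Dia ((s and r) or (not s or r)) is true at f.
Satisfying worlds: {a, b, c, d, e, f, g, h}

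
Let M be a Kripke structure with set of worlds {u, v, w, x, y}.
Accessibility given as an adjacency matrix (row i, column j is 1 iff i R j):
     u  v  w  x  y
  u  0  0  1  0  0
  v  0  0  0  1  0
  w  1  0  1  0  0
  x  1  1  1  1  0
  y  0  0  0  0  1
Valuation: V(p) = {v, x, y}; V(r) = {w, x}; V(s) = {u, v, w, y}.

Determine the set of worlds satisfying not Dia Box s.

Let φ = not Dia Box s. Evaluate φ at each world:
  u (successors {w}): φ is false.
  v (successors {x}): φ is true.
  w (successors {u, w}): φ is false.
  x (successors {u, v, w, x}): φ is false.
  y (successors {y}): φ is false.
For instance, at u:
  At u: Dia Box s is true, so not Dia Box s is false.
    At u: Dia Box s requires Box s at some successor in {w}.
      Box s holds at w, so Dia Box s is true at u.
Satisfying worlds: {v}

v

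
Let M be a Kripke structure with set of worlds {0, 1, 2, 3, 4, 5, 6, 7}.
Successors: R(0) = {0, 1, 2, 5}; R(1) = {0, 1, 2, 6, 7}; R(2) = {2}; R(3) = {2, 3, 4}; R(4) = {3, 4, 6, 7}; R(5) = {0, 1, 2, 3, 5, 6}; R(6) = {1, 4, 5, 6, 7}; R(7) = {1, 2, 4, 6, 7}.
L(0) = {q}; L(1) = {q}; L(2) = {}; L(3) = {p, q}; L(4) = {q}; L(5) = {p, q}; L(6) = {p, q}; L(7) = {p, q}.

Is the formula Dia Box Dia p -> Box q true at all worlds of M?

Recall that Box ψ holds at a world iff ψ holds at every accessible world, and Dia ψ holds iff ψ holds at some accessible world.
Let φ = Dia Box Dia p -> Box q. Evaluate φ at each world:
  0 (successors {0, 1, 2, 5}): φ is true.
  1 (successors {0, 1, 2, 6, 7}): φ is false.
  2 (successors {2}): φ is true.
  3 (successors {2, 3, 4}): φ is false.
  4 (successors {3, 4, 6, 7}): φ is true.
  5 (successors {0, 1, 2, 3, 5, 6}): φ is false.
  6 (successors {1, 4, 5, 6, 7}): φ is true.
  7 (successors {1, 2, 4, 6, 7}): φ is false.
Detail at 1 (counterexample):
  At 1: Dia Box Dia p is true, Box q is false, so Dia Box Dia p -> Box q is false.
    At 1: Dia Box Dia p requires Box Dia p at some successor in {0, 1, 2, 6, 7}.
      Box Dia p holds at 6, so Dia Box Dia p is true at 1.
    At 1: Box q requires q at every successor {0, 1, 2, 6, 7}.
      q fails at 2, so Box q is false at 1.

No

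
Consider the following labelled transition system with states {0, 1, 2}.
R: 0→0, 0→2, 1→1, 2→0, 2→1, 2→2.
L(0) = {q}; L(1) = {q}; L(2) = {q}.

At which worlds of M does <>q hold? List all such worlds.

0, 1, 2

Let φ = <>q. Evaluate φ at each world:
  0 (successors {0, 2}): φ is true.
  1 (successors {1}): φ is true.
  2 (successors {0, 1, 2}): φ is true.
For instance, at 2:
  At 2: <>q requires q at some successor in {0, 1, 2}.
    q holds at 0, so <>q is true at 2.
Satisfying worlds: {0, 1, 2}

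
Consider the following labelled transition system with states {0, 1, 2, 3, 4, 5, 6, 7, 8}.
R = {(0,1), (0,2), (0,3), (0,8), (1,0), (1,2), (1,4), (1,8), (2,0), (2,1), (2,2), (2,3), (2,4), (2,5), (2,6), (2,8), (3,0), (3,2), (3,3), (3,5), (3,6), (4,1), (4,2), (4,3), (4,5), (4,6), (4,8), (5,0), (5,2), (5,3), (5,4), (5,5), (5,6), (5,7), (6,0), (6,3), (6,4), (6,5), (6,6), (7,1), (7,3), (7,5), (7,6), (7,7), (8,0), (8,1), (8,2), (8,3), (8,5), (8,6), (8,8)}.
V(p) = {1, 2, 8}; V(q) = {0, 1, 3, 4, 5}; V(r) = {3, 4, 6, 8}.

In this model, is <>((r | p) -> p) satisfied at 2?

Yes

At 2: <>((r | p) -> p) requires (r | p) -> p at some successor in {0, 1, 2, 3, 4, 5, 6, 8}.
  (r | p) -> p holds at 0, so <>((r | p) -> p) is true at 2.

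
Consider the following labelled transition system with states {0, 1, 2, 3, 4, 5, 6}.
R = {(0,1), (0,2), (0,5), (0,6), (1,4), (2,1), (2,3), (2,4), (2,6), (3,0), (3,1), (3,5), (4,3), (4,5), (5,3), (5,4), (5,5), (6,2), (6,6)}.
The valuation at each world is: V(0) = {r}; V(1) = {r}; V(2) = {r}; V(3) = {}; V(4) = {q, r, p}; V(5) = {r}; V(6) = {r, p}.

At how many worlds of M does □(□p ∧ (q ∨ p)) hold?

0

Let φ = □(□p ∧ (q ∨ p)). Evaluate φ at each world:
  0 (successors {1, 2, 5, 6}): φ is false.
  1 (successors {4}): φ is false.
  2 (successors {1, 3, 4, 6}): φ is false.
  3 (successors {0, 1, 5}): φ is false.
  4 (successors {3, 5}): φ is false.
  5 (successors {3, 4, 5}): φ is false.
  6 (successors {2, 6}): φ is false.
For instance, at 3:
  At 3: □(□p ∧ (q ∨ p)) requires □p ∧ (q ∨ p) at every successor {0, 1, 5}.
    □p ∧ (q ∨ p) fails at 0, so □(□p ∧ (q ∨ p)) is false at 3.
      At 0: □p is false, q ∨ p is false, so □p ∧ (q ∨ p) is false.
Satisfying worlds: none.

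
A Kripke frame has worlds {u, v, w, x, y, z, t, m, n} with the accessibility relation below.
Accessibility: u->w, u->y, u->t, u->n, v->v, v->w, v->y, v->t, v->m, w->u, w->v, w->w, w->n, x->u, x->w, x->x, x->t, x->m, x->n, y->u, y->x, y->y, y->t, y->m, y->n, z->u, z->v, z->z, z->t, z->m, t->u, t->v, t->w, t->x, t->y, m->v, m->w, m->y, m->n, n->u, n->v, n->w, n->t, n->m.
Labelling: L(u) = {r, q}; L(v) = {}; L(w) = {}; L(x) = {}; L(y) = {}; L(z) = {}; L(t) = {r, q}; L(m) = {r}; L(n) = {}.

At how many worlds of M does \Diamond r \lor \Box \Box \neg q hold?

Let φ = \Diamond r \lor \Box \Box \neg q. Evaluate φ at each world:
  u (successors {w, y, t, n}): φ is true.
  v (successors {v, w, y, t, m}): φ is true.
  w (successors {u, v, w, n}): φ is true.
  x (successors {u, w, x, t, m, n}): φ is true.
  y (successors {u, x, y, t, m, n}): φ is true.
  z (successors {u, v, z, t, m}): φ is true.
  t (successors {u, v, w, x, y}): φ is true.
  m (successors {v, w, y, n}): φ is false.
  n (successors {u, v, w, t, m}): φ is true.
For instance, at m:
  At m: \Diamond r is false, \Box \Box \neg q is false, so \Diamond r \lor \Box \Box \neg q is false.
    At m: \Diamond r requires r at some successor in {v, w, y, n}.
      At v: r is false.
      At w: r is false.
      At y: r is false.
      At n: r is false.
    So \Diamond r is false at m.
    At m: \Box \Box \neg q requires \Box \neg q at every successor {v, w, y, n}.
      \Box \neg q fails at v, so \Box \Box \neg q is false at m.
Satisfying worlds: {u, v, w, x, y, z, t, n}

8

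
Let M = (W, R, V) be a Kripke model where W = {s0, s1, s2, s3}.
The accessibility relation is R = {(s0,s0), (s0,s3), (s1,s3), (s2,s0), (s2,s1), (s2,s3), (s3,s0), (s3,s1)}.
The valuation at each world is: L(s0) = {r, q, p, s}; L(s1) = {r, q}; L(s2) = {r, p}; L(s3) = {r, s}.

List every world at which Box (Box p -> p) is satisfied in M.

Recall that Box ψ holds at a world iff ψ holds at every accessible world, and Dia ψ holds iff ψ holds at some accessible world.
Let φ = Box (Box p -> p). Evaluate φ at each world:
  s0 (successors {s0, s3}): φ is true.
  s1 (successors {s3}): φ is true.
  s2 (successors {s0, s1, s3}): φ is true.
  s3 (successors {s0, s1}): φ is true.
For instance, at s1:
  At s1: Box (Box p -> p) requires Box p -> p at every successor {s3}.
      At s3: Box p is false, p is false, so Box p -> p is true.
  So Box (Box p -> p) is true at s1.
Satisfying worlds: {s0, s1, s2, s3}

s0, s1, s2, s3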